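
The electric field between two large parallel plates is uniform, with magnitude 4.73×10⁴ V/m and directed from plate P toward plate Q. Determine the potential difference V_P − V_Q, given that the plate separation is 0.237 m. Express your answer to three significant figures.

1.12×10⁴ V

In a uniform field, potential decreases in the direction of E: ΔV = −E·d for a displacement d parallel to E.
Going from Q to P is a displacement of 0.237 m opposite to the field, so V_P − V_Q = +Ed = 1.12×10⁴ V.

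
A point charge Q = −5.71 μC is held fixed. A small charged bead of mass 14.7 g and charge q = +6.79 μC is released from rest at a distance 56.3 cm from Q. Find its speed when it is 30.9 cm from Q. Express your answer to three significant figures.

Only the electrostatic force acts, so mechanical energy is conserved: ½mv² = U₁ − U₂ = kQq(1/r₁ − 1/r₂).
U₁ − U₂ = (8.99×10⁹ N·m²/C²)(-5.71×10⁻⁶ C)(6.79×10⁻⁶ C)(1/0.563 − 1/0.309) = 0.509 J.
v = √(2·0.509/0.0147) = 8.32 m/s.

8.32 m/s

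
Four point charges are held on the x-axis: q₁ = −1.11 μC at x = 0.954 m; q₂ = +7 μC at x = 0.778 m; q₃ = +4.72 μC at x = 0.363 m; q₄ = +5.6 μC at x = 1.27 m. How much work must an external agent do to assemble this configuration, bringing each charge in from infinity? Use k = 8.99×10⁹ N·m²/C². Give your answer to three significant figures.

The assembly work is the sum of pairwise potential energies, U = Σ_{i<j} kqᵢqⱼ/rᵢⱼ.
Pair separations: r₁₂ = 0.176 m, r₁₃ = 0.591 m, r₁₄ = 0.316 m, r₂₃ = 0.415 m, r₂₄ = 0.492 m, r₃₄ = 0.907 m.
Summing all 6 pair terms gives U = 1.04 J.

1.04 J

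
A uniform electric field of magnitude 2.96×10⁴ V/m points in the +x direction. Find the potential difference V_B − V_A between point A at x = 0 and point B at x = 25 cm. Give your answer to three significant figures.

-7400 V

In a uniform field, potential decreases in the direction of E: V_B − V_A = −E·Δx.
V_B − V_A = −(2.96×10⁴ V/m)(0.250 m) = -7400 V.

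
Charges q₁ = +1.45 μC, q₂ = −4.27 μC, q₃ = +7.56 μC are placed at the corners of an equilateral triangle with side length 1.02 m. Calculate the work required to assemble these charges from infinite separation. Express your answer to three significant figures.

The assembly work is the sum of pairwise potential energies, U = Σ_{i<j} kqᵢqⱼ/rᵢⱼ.
All three pair separations equal the side length, 1.02 m.
U = (-0.0546) + (0.0966) + (-0.285) = -0.242 J.

-0.242 J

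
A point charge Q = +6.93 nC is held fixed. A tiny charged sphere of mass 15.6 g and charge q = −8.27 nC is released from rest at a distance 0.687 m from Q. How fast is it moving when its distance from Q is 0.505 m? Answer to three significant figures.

Only the electrostatic force acts, so mechanical energy is conserved: ½mv² = U₁ − U₂ = kQq(1/r₁ − 1/r₂).
U₁ − U₂ = (8.99×10⁹ N·m²/C²)(6.93×10⁻⁹ C)(-8.27×10⁻⁹ C)(1/0.687 − 1/0.505) = 2.70×10⁻⁷ J.
v = √(2·2.70×10⁻⁷/0.0156) = 5.89×10⁻³ m/s.

5.89×10⁻³ m/s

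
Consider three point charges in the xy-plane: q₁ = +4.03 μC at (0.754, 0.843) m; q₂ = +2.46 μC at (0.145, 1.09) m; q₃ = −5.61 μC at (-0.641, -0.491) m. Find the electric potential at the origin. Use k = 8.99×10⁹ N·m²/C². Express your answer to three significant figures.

-1.03×10⁴ V

The total potential is the scalar sum of each charge's contribution, V = Σ kqᵢ/rᵢ.
Distances from the field point to each charge: r₁ = 1.13 m, r₂ = 1.10 m, r₃ = 0.807 m.
V = k[(4.03×10⁻⁶)/(1.13) + (2.46×10⁻⁶)/(1.10) + (-5.61×10⁻⁶)/(0.807)] = -1.03×10⁴ V.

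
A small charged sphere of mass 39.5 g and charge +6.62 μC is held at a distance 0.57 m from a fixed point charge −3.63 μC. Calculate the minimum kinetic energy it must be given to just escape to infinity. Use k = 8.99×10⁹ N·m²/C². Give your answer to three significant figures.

0.379 J

To just escape, total mechanical energy must reach zero at infinity: ½mv²_min + U = 0, so ½mv²_min = −U = |kQq|/r.
|U| = |kQq|/r = (8.99×10⁹ N·m²/C²)(3.63×10⁻⁶)(6.62×10⁻⁶)/(0.570) = 0.379 J.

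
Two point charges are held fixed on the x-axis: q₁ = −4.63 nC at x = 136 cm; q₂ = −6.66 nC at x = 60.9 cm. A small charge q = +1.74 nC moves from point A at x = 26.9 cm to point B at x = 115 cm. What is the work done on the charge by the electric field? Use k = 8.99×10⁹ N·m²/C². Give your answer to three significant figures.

1.65×10⁻⁷ J

The work done by the electric force is W_field = −ΔU = −q(V_B − V_A) = q(V_A − V_B).
At A: distances to the source charges are 1.09 m, 0.340 m; V_A = Σ kqᵢ/rᵢ = -214 V.
At B: distances to the source charges are 0.210 m, 0.541 m; V_B = Σ kqᵢ/rᵢ = -309 V.
ΔV = V_B − V_A = -94.6 V.
W_field = −qΔV = −(1.74×10⁻⁹ C)(-94.6 V) = 1.65×10⁻⁷ J.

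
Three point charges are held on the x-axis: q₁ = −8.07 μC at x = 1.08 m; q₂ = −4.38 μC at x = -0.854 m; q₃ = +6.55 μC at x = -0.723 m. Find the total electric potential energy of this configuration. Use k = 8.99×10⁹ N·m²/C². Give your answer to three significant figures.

The work to assemble the configuration equals its total potential energy, U = Σ kqᵢqⱼ/rᵢⱼ over all pairs.
Pair separations: r₁₂ = 1.93 m, r₁₃ = 1.80 m, r₂₃ = 0.131 m.
U = (0.164) + (-0.264) + (-1.97) = -2.07 J.

-2.07 J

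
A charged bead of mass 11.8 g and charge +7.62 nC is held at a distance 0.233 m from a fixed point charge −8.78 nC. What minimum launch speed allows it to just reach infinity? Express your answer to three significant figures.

To just escape, total mechanical energy must reach zero at infinity: ½mv²_min + U = 0, so ½mv²_min = −U = |kQq|/r.
|U| = |kQq|/r = (8.99×10⁹ N·m²/C²)(8.78×10⁻⁹)(7.62×10⁻⁹)/(0.233) = 2.58×10⁻⁶ J.
v_min = √(2|U|/m) = √(2·2.58×10⁻⁶/0.0118) = 0.0209 m/s.

0.0209 m/s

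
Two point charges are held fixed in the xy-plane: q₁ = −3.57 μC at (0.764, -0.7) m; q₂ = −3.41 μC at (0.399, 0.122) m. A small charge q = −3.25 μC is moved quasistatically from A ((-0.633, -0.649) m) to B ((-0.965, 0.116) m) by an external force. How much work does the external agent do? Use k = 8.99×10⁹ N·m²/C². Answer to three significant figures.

-0.0244 J

For quasistatic motion the external work equals the change in potential energy: W_ext = qΔV = q(V_B − V_A).
At A: distances to the source charges are 1.40 m, 1.29 m; V_A = Σ kqᵢ/rᵢ = -4.68×10⁴ V.
At B: distances to the source charges are 1.91 m, 1.36 m; V_B = Σ kqᵢ/rᵢ = -3.93×10⁴ V.
ΔV = V_B − V_A = 7490 V.
W_ext = qΔV = (-3.25×10⁻⁶ C)(7490 V) = -0.0244 J.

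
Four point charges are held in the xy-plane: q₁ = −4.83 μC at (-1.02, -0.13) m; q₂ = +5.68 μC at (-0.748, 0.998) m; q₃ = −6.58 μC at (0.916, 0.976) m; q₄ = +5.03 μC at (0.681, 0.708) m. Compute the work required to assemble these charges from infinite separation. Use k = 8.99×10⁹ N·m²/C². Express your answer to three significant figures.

-1.06 J

The work to assemble the configuration equals its total potential energy, U = Σ kqᵢqⱼ/rᵢⱼ over all pairs.
Pair separations: r₁₂ = 1.16 m, r₁₃ = 2.23 m, r₁₄ = 1.90 m, r₂₃ = 1.66 m, r₂₄ = 1.46 m, r₃₄ = 0.356 m.
Summing all 6 pair terms gives U = -1.06 J.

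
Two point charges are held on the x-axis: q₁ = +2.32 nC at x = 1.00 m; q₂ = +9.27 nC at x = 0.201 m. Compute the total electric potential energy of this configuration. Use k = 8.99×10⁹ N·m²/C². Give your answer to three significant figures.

The work to assemble the configuration equals its total potential energy, U = Σ kqᵢqⱼ/rᵢⱼ over all pairs.
Pair separations: r₁₂ = 0.799 m.
U = (2.42×10⁻⁷) = 2.42×10⁻⁷ J.

2.42×10⁻⁷ J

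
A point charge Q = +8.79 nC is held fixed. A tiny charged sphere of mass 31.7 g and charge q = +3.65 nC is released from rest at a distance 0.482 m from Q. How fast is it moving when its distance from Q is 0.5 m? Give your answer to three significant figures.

Only the electrostatic force acts, so mechanical energy is conserved: ½mv² = U₁ − U₂ = kQq(1/r₁ − 1/r₂).
U₁ − U₂ = (8.99×10⁹ N·m²/C²)(8.79×10⁻⁹ C)(3.65×10⁻⁹ C)(1/0.482 − 1/0.500) = 2.15×10⁻⁸ J.
v = √(2·2.15×10⁻⁸/0.0317) = 1.17×10⁻³ m/s.

1.17×10⁻³ m/s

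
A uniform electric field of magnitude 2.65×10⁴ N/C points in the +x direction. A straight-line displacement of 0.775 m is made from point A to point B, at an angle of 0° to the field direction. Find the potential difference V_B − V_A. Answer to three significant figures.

-2.05×10⁴ V

Only the component of displacement along E changes the potential: ΔV = −E·d·cosθ.
ΔV = −(2.65×10⁴ V/m)(0.775 m)cos0° = -2.05×10⁴ V.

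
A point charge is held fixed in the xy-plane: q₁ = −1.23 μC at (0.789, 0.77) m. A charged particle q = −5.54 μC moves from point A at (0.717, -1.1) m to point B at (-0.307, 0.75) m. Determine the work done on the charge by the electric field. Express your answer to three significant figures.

-0.0231 J

The work done by the electric force is W_field = −ΔU = −q(V_B − V_A) = q(V_A − V_B).
At A: distance to the source charge is 1.87 m; V_A = kq₁/r = -5910 V.
At B: distance to the source charge is 1.10 m; V_B = kq₁/r = -1.01×10⁴ V.
ΔV = V_B − V_A = -4180 V.
W_field = −qΔV = −(-5.54×10⁻⁶ C)(-4180 V) = -0.0231 J.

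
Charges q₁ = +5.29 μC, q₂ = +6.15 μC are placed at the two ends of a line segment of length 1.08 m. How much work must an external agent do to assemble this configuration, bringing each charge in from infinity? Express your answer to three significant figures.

The work to assemble the configuration equals its total potential energy, U = Σ kqᵢqⱼ/rᵢⱼ over all pairs.
The separation is r = 1.08 m.
U = (0.271) = 0.271 J.

0.271 J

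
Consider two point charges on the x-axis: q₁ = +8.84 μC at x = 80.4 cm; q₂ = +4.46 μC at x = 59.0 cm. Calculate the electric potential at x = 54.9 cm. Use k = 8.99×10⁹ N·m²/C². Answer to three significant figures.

The total potential is the scalar sum of each charge's contribution, V = Σ kqᵢ/rᵢ.
Distances from the field point to each charge: r₁ = 0.255 m, r₂ = 0.0410 m.
V = k[(8.84×10⁻⁶)/(0.255) + (4.46×10⁻⁶)/(0.0410)] = 1.29×10⁶ V.

1.29×10⁶ V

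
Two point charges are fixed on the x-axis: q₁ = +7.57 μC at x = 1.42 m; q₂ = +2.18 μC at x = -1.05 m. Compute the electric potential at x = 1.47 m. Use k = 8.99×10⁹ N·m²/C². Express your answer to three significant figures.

The total potential is the scalar sum of each charge's contribution, V = Σ kqᵢ/rᵢ.
Distances from the field point to each charge: r₁ = 0.0500 m, r₂ = 2.52 m.
V = k[(7.57×10⁻⁶)/(0.0500) + (2.18×10⁻⁶)/(2.52)] = 1.37×10⁶ V.

1.37×10⁶ V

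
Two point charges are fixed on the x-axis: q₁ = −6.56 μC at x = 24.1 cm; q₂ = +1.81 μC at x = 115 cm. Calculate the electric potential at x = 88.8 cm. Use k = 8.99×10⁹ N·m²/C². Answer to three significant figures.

-2.90×10⁴ V

Electric potential is a scalar, so the contributions from each charge add algebraically: V = Σ kqᵢ/rᵢ.
Distances from the field point to each charge: r₁ = 0.647 m, r₂ = 0.262 m.
V = k[(-6.56×10⁻⁶)/(0.647) + (1.81×10⁻⁶)/(0.262)] = -2.90×10⁴ V.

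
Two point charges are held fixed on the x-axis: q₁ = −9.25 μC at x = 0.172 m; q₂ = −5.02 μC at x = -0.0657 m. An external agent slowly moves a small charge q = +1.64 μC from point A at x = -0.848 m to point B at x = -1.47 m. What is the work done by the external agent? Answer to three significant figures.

For quasistatic motion the external work equals the change in potential energy: W_ext = qΔV = q(V_B − V_A).
At A: distances to the source charges are 1.02 m, 0.782 m; V_A = Σ kqᵢ/rᵢ = -1.39×10⁵ V.
At B: distances to the source charges are 1.64 m, 1.40 m; V_B = Σ kqᵢ/rᵢ = -8.28×10⁴ V.
ΔV = V_B − V_A = 5.64×10⁴ V.
W_ext = qΔV = (1.64×10⁻⁶ C)(5.64×10⁴ V) = 0.0926 J.

0.0926 J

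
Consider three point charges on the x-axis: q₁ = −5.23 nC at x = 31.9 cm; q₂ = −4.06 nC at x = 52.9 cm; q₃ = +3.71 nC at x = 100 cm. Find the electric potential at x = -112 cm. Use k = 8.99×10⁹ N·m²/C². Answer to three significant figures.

-39.1 V

Electric potential is a scalar, so the contributions from each charge add algebraically: V = Σ kqᵢ/rᵢ.
Distances from the field point to each charge: r₁ = 1.44 m, r₂ = 1.65 m, r₃ = 2.12 m.
V = k[(-5.23×10⁻⁹)/(1.44) + (-4.06×10⁻⁹)/(1.65) + (3.71×10⁻⁹)/(2.12)] = -39.1 V.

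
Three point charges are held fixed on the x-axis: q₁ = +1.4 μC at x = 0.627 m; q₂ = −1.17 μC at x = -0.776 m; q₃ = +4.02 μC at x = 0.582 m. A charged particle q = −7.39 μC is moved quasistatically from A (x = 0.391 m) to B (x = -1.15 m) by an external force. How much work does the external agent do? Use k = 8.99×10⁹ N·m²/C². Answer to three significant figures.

For quasistatic motion the external work equals the change in potential energy: W_ext = qΔV = q(V_B − V_A).
At A: distances to the source charges are 0.236 m, 1.17 m, 0.191 m; V_A = Σ kqᵢ/rᵢ = 2.34×10⁵ V.
At B: distances to the source charges are 1.78 m, 0.374 m, 1.73 m; V_B = Σ kqᵢ/rᵢ = -175 V.
ΔV = V_B − V_A = -2.34×10⁵ V.
W_ext = qΔV = (-7.39×10⁻⁶ C)(-2.34×10⁵ V) = 1.73 J.

1.73 J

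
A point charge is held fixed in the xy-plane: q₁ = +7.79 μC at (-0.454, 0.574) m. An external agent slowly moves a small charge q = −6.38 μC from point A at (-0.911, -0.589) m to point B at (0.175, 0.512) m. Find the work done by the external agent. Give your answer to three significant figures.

-0.349 J

For quasistatic motion the external work equals the change in potential energy: W_ext = qΔV = q(V_B − V_A).
At A: distance to the source charge is 1.25 m; V_A = kq₁/r = 5.60×10⁴ V.
At B: distance to the source charge is 0.632 m; V_B = kq₁/r = 1.11×10⁵ V.
ΔV = V_B − V_A = 5.48×10⁴ V.
W_ext = qΔV = (-6.38×10⁻⁶ C)(5.48×10⁴ V) = -0.349 J.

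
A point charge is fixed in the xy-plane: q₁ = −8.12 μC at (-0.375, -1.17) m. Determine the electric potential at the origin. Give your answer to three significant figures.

-5.94×10⁴ V

Electric potential is a scalar, so the contributions from each charge add algebraically: V = Σ kqᵢ/rᵢ.
Distances from the field point to each charge: r₁ = 1.23 m.
V = k[(-8.12×10⁻⁶)/(1.23)] = -5.94×10⁴ V.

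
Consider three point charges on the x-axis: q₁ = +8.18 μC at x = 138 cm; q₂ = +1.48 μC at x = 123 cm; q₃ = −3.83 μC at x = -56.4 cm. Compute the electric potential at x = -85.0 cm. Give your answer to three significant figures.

-8.10×10⁴ V

Electric potential is a scalar, so the contributions from each charge add algebraically: V = Σ kqᵢ/rᵢ.
Distances from the field point to each charge: r₁ = 2.23 m, r₂ = 2.08 m, r₃ = 0.286 m.
V = k[(8.18×10⁻⁶)/(2.23) + (1.48×10⁻⁶)/(2.08) + (-3.83×10⁻⁶)/(0.286)] = -8.10×10⁴ V.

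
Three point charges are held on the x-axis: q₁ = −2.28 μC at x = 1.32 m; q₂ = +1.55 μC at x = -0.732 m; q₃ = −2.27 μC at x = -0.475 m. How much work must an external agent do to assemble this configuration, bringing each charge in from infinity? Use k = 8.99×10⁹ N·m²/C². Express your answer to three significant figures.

-0.113 J

The assembly work is the sum of pairwise potential energies, U = Σ_{i<j} kqᵢqⱼ/rᵢⱼ.
Pair separations: r₁₂ = 2.05 m, r₁₃ = 1.79 m, r₂₃ = 0.257 m.
U = (-0.0155) + (0.0259) + (-0.123) = -0.113 J.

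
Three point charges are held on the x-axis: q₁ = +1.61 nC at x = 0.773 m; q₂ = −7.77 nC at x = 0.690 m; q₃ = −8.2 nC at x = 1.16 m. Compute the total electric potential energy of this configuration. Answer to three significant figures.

-4.43×10⁻⁷ J

The work to assemble the configuration equals its total potential energy, U = Σ kqᵢqⱼ/rᵢⱼ over all pairs.
Pair separations: r₁₂ = 0.0830 m, r₁₃ = 0.387 m, r₂₃ = 0.470 m.
U = (-1.35×10⁻⁶) + (-3.07×10⁻⁷) + (1.22×10⁻⁶) = -4.43×10⁻⁷ J.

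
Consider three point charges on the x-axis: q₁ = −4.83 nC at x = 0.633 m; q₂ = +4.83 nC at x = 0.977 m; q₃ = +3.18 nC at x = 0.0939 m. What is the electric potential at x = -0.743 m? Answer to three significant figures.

27.8 V

Electric potential is a scalar, so the contributions from each charge add algebraically: V = Σ kqᵢ/rᵢ.
Distances from the field point to each charge: r₁ = 1.38 m, r₂ = 1.72 m, r₃ = 0.837 m.
V = k[(-4.83×10⁻⁹)/(1.38) + (4.83×10⁻⁹)/(1.72) + (3.18×10⁻⁹)/(0.837)] = 27.8 V.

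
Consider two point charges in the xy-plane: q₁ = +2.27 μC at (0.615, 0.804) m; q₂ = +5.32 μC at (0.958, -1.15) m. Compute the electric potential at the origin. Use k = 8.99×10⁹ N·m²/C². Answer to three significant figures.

5.21×10⁴ V

The total potential is the scalar sum of each charge's contribution, V = Σ kqᵢ/rᵢ.
Distances from the field point to each charge: r₁ = 1.01 m, r₂ = 1.50 m.
V = k[(2.27×10⁻⁶)/(1.01) + (5.32×10⁻⁶)/(1.50)] = 5.21×10⁴ V.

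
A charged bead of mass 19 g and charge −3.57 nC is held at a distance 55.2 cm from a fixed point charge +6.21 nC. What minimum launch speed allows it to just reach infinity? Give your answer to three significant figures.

To just escape, total mechanical energy must reach zero at infinity: ½mv²_min + U = 0, so ½mv²_min = −U = |kQq|/r.
|U| = |kQq|/r = (8.99×10⁹ N·m²/C²)(6.21×10⁻⁹)(3.57×10⁻⁹)/(0.552) = 3.61×10⁻⁷ J.
v_min = √(2|U|/m) = √(2·3.61×10⁻⁷/0.0190) = 6.16×10⁻³ m/s.

6.16×10⁻³ m/s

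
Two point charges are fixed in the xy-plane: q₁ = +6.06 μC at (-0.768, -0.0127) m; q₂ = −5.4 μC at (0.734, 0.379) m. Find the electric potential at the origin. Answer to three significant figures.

1.22×10⁴ V

Electric potential is a scalar, so the contributions from each charge add algebraically: V = Σ kqᵢ/rᵢ.
Distances from the field point to each charge: r₁ = 0.768 m, r₂ = 0.826 m.
V = k[(6.06×10⁻⁶)/(0.768) + (-5.40×10⁻⁶)/(0.826)] = 1.22×10⁴ V.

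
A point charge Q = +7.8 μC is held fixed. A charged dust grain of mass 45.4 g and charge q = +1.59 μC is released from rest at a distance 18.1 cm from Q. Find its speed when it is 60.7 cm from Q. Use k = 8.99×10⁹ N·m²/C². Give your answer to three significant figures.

4.36 m/s

Only the electrostatic force acts, so mechanical energy is conserved: ½mv² = U₁ − U₂ = kQq(1/r₁ − 1/r₂).
U₁ − U₂ = (8.99×10⁹ N·m²/C²)(7.80×10⁻⁶ C)(1.59×10⁻⁶ C)(1/0.181 − 1/0.607) = 0.432 J.
v = √(2·0.432/0.0454) = 4.36 m/s.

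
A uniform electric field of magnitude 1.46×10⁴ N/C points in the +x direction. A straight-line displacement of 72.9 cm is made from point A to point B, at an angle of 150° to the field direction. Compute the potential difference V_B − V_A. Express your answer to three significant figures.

Only the component of displacement along E changes the potential: ΔV = −E·d·cosθ.
ΔV = −(1.46×10⁴ V/m)(0.729 m)cos150° = 9220 V.

9220 V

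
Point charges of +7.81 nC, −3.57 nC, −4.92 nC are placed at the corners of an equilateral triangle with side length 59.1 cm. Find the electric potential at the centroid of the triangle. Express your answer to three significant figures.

-17.9 V

Electric potential is a scalar, so the contributions from each charge add algebraically: V = Σ kqᵢ/rᵢ.
The distance from each vertex to the centroid is a/√3 = 0.341 m.
V = k[(7.81×10⁻⁹)/(0.341) + (-3.57×10⁻⁹)/(0.341) + (-4.92×10⁻⁹)/(0.341)] = -17.9 V.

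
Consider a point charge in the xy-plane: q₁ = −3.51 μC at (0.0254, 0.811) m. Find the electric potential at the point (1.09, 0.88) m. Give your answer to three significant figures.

Electric potential is a scalar, so the contributions from each charge add algebraically: V = Σ kqᵢ/rᵢ.
Distances from the field point to each charge: r₁ = 1.07 m.
V = k[(-3.51×10⁻⁶)/(1.07)] = -2.96×10⁴ V.

-2.96×10⁴ V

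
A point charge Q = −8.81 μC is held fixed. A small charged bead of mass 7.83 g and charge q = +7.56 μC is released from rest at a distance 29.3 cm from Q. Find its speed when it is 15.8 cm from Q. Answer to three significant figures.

Only the electrostatic force acts, so mechanical energy is conserved: ½mv² = U₁ − U₂ = kQq(1/r₁ − 1/r₂).
U₁ − U₂ = (8.99×10⁹ N·m²/C²)(-8.81×10⁻⁶ C)(7.56×10⁻⁶ C)(1/0.293 − 1/0.158) = 1.75 J.
v = √(2·1.75/7.83×10⁻³) = 21.1 m/s.

21.1 m/s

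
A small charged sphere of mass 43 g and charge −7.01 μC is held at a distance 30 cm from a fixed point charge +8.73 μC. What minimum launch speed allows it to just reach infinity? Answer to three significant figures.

To just escape, total mechanical energy must reach zero at infinity: ½mv²_min + U = 0, so ½mv²_min = −U = |kQq|/r.
|U| = |kQq|/r = (8.99×10⁹ N·m²/C²)(8.73×10⁻⁶)(7.01×10⁻⁶)/(0.300) = 1.83 J.
v_min = √(2|U|/m) = √(2·1.83/0.0430) = 9.24 m/s.

9.24 m/s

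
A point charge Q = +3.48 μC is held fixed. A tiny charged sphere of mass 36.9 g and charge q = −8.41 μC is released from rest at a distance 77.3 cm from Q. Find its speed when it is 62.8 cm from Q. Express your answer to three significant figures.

Only the electrostatic force acts, so mechanical energy is conserved: ½mv² = U₁ − U₂ = kQq(1/r₁ − 1/r₂).
U₁ − U₂ = (8.99×10⁹ N·m²/C²)(3.48×10⁻⁶ C)(-8.41×10⁻⁶ C)(1/0.773 − 1/0.628) = 0.0786 J.
v = √(2·0.0786/0.0369) = 2.06 m/s.

2.06 m/s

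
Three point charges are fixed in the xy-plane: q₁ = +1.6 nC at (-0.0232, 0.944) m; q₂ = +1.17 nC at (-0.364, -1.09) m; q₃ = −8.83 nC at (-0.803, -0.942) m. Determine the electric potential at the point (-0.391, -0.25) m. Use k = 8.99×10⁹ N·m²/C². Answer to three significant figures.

-74.5 V

The total potential is the scalar sum of each charge's contribution, V = Σ kqᵢ/rᵢ.
Distances from the field point to each charge: r₁ = 1.25 m, r₂ = 0.840 m, r₃ = 0.805 m.
V = k[(1.60×10⁻⁹)/(1.25) + (1.17×10⁻⁹)/(0.840) + (-8.83×10⁻⁹)/(0.805)] = -74.5 V.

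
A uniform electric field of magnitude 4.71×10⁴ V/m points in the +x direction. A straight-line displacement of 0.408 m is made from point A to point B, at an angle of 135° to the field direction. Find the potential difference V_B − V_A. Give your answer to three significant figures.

Only the component of displacement along E changes the potential: ΔV = −E·d·cosθ.
ΔV = −(4.71×10⁴ V/m)(0.408 m)cos135° = 1.36×10⁴ V.

1.36×10⁴ V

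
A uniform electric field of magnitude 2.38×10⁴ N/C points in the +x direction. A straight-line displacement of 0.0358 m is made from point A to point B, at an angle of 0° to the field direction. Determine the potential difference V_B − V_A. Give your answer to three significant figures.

-852 V

Only the component of displacement along E changes the potential: ΔV = −E·d·cosθ.
ΔV = −(2.38×10⁴ V/m)(0.0358 m)cos0° = -852 V.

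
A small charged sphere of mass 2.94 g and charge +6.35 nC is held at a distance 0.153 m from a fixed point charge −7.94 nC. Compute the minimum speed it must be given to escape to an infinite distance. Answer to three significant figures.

0.0449 m/s

To just escape, total mechanical energy must reach zero at infinity: ½mv²_min + U = 0, so ½mv²_min = −U = |kQq|/r.
|U| = |kQq|/r = (8.99×10⁹ N·m²/C²)(7.94×10⁻⁹)(6.35×10⁻⁹)/(0.153) = 2.96×10⁻⁶ J.
v_min = √(2|U|/m) = √(2·2.96×10⁻⁶/2.94×10⁻³) = 0.0449 m/s.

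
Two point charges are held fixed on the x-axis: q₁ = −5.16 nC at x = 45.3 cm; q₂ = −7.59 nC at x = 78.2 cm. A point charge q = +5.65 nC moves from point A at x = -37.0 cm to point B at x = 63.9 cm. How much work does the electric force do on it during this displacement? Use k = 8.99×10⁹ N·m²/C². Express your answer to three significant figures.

The work done by the electric force is W_field = −ΔU = −q(V_B − V_A) = q(V_A − V_B).
At A: distances to the source charges are 0.823 m, 1.15 m; V_A = Σ kqᵢ/rᵢ = -116 V.
At B: distances to the source charges are 0.186 m, 0.143 m; V_B = Σ kqᵢ/rᵢ = -727 V.
ΔV = V_B − V_A = -611 V.
W_field = −qΔV = −(5.65×10⁻⁹ C)(-611 V) = 3.45×10⁻⁶ J.

3.45×10⁻⁶ J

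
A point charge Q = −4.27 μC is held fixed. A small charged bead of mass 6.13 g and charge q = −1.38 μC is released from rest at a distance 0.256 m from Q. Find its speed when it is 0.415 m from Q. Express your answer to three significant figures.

Only the electrostatic force acts, so mechanical energy is conserved: ½mv² = U₁ − U₂ = kQq(1/r₁ − 1/r₂).
U₁ − U₂ = (8.99×10⁹ N·m²/C²)(-4.27×10⁻⁶ C)(-1.38×10⁻⁶ C)(1/0.256 − 1/0.415) = 0.0793 J.
v = √(2·0.0793/6.13×10⁻³) = 5.09 m/s.

5.09 m/s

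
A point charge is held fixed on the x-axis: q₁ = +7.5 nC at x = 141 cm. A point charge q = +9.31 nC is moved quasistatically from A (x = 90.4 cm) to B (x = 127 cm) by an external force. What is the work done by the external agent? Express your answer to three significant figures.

3.24×10⁻⁶ J

For quasistatic motion the external work equals the change in potential energy: W_ext = qΔV = q(V_B − V_A).
At A: distance to the source charge is 0.506 m; V_A = kq₁/r = 133 V.
At B: distance to the source charge is 0.140 m; V_B = kq₁/r = 482 V.
ΔV = V_B − V_A = 348 V.
W_ext = qΔV = (9.31×10⁻⁹ C)(348 V) = 3.24×10⁻⁶ J.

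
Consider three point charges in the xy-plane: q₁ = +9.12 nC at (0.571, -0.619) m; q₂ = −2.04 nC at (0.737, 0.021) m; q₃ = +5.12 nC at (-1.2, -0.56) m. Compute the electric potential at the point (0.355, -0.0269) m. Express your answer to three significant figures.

Electric potential is a scalar, so the contributions from each charge add algebraically: V = Σ kqᵢ/rᵢ.
Distances from the field point to each charge: r₁ = 0.630 m, r₂ = 0.385 m, r₃ = 1.64 m.
V = k[(9.12×10⁻⁹)/(0.630) + (-2.04×10⁻⁹)/(0.385) + (5.12×10⁻⁹)/(1.64)] = 110 V.

110 V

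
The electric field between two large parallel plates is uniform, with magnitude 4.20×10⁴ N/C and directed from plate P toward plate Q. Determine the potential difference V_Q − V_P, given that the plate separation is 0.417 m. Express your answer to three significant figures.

In a uniform field, potential decreases in the direction of E: ΔV = −E·d for a displacement d parallel to E.
Going from P to Q is a displacement of 0.417 m along the field, so V_Q − V_P = −Ed = -1.75×10⁴ V.

-1.75×10⁴ V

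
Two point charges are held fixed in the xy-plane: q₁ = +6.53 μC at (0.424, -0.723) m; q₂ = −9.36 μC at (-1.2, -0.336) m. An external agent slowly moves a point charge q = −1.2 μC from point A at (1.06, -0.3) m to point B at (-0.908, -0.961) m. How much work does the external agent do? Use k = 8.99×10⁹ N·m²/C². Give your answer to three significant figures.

For quasistatic motion the external work equals the change in potential energy: W_ext = qΔV = q(V_B − V_A).
At A: distances to the source charges are 0.764 m, 2.26 m; V_A = Σ kqᵢ/rᵢ = 3.96×10⁴ V.
At B: distances to the source charges are 1.35 m, 0.690 m; V_B = Σ kqᵢ/rᵢ = -7.86×10⁴ V.
ΔV = V_B − V_A = -1.18×10⁵ V.
W_ext = qΔV = (-1.20×10⁻⁶ C)(-1.18×10⁵ V) = 0.142 J.

0.142 J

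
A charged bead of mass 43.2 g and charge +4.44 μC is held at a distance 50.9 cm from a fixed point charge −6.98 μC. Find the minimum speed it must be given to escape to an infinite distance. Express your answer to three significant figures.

5.03 m/s

To just escape, total mechanical energy must reach zero at infinity: ½mv²_min + U = 0, so ½mv²_min = −U = |kQq|/r.
|U| = |kQq|/r = (8.99×10⁹ N·m²/C²)(6.98×10⁻⁶)(4.44×10⁻⁶)/(0.509) = 0.547 J.
v_min = √(2|U|/m) = √(2·0.547/0.0432) = 5.03 m/s.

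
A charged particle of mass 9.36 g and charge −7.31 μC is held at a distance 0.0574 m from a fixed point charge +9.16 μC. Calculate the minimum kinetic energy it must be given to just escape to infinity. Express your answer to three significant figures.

10.5 J

To just escape, total mechanical energy must reach zero at infinity: ½mv²_min + U = 0, so ½mv²_min = −U = |kQq|/r.
|U| = |kQq|/r = (8.99×10⁹ N·m²/C²)(9.16×10⁻⁶)(7.31×10⁻⁶)/(0.0574) = 10.5 J.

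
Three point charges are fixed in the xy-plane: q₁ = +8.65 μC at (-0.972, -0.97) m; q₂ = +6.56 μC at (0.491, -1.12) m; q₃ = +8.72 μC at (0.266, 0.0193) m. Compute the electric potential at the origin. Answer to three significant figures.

3.99×10⁵ V

The total potential is the scalar sum of each charge's contribution, V = Σ kqᵢ/rᵢ.
Distances from the field point to each charge: r₁ = 1.37 m, r₂ = 1.22 m, r₃ = 0.267 m.
V = k[(8.65×10⁻⁶)/(1.37) + (6.56×10⁻⁶)/(1.22) + (8.72×10⁻⁶)/(0.267)] = 3.99×10⁵ V.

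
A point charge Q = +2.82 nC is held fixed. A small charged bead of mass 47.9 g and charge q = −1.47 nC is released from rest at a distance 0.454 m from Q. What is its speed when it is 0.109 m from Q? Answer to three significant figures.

3.29×10⁻³ m/s

Only the electrostatic force acts, so mechanical energy is conserved: ½mv² = U₁ − U₂ = kQq(1/r₁ − 1/r₂).
U₁ − U₂ = (8.99×10⁹ N·m²/C²)(2.82×10⁻⁹ C)(-1.47×10⁻⁹ C)(1/0.454 − 1/0.109) = 2.60×10⁻⁷ J.
v = √(2·2.60×10⁻⁷/0.0479) = 3.29×10⁻³ m/s.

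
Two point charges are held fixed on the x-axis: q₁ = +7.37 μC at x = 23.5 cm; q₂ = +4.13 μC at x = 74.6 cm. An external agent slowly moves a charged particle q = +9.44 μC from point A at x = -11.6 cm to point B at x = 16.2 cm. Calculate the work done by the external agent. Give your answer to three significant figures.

6.98 J

For quasistatic motion the external work equals the change in potential energy: W_ext = qΔV = q(V_B − V_A).
At A: distances to the source charges are 0.351 m, 0.862 m; V_A = Σ kqᵢ/rᵢ = 2.32×10⁵ V.
At B: distances to the source charges are 0.0730 m, 0.584 m; V_B = Σ kqᵢ/rᵢ = 9.71×10⁵ V.
ΔV = V_B − V_A = 7.39×10⁵ V.
W_ext = qΔV = (9.44×10⁻⁶ C)(7.39×10⁵ V) = 6.98 J.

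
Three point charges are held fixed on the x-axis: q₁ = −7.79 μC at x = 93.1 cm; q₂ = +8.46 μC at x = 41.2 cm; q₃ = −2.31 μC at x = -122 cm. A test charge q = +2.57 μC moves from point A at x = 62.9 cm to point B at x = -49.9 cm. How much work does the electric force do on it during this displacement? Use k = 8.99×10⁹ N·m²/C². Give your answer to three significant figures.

The work done by the electric force is W_field = −ΔU = −q(V_B − V_A) = q(V_A − V_B).
At A: distances to the source charges are 0.302 m, 0.217 m, 1.85 m; V_A = Σ kqᵢ/rᵢ = 1.07×10⁵ V.
At B: distances to the source charges are 1.43 m, 0.911 m, 0.721 m; V_B = Σ kqᵢ/rᵢ = 5710 V.
ΔV = V_B − V_A = -1.02×10⁵ V.
W_field = −qΔV = −(2.57×10⁻⁶ C)(-1.02×10⁵ V) = 0.261 J.

0.261 J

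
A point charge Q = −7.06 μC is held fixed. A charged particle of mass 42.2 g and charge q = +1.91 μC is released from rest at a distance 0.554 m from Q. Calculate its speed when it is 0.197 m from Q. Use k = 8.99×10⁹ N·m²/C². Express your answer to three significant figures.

4.34 m/s

Only the electrostatic force acts, so mechanical energy is conserved: ½mv² = U₁ − U₂ = kQq(1/r₁ − 1/r₂).
U₁ − U₂ = (8.99×10⁹ N·m²/C²)(-7.06×10⁻⁶ C)(1.91×10⁻⁶ C)(1/0.554 − 1/0.197) = 0.397 J.
v = √(2·0.397/0.0422) = 4.34 m/s.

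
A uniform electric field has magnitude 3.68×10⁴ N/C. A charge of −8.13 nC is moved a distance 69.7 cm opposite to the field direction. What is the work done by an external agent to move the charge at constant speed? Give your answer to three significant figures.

The potential change for a displacement 69.7 cm opposite to the field direction is ΔV = +Ed = 2.56×10⁴ V.
W_ext = qΔV = -2.09×10⁻⁴ J.

-2.09×10⁻⁴ J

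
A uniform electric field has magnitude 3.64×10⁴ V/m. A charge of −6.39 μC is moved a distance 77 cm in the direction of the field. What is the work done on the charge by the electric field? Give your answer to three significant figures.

The potential change for a displacement 77 cm in the direction of the field is ΔV = −Ed = -2.80×10⁴ V.
W_field = −qΔV = -0.179 J.

-0.179 J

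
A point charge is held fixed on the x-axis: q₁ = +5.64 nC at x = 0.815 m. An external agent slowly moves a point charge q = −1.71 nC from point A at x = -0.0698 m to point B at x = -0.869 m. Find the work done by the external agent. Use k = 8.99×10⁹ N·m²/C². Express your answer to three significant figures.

For quasistatic motion the external work equals the change in potential energy: W_ext = qΔV = q(V_B − V_A).
At A: distance to the source charge is 0.885 m; V_A = kq₁/r = 57.3 V.
At B: distance to the source charge is 1.68 m; V_B = kq₁/r = 30.1 V.
ΔV = V_B − V_A = -27.2 V.
W_ext = qΔV = (-1.71×10⁻⁹ C)(-27.2 V) = 4.65×10⁻⁸ J.

4.65×10⁻⁸ J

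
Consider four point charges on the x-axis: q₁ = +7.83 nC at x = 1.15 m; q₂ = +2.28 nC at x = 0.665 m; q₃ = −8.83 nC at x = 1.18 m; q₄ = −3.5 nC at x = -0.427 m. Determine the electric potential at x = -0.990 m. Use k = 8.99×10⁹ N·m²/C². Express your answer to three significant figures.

-47.2 V

Electric potential is a scalar, so the contributions from each charge add algebraically: V = Σ kqᵢ/rᵢ.
Distances from the field point to each charge: r₁ = 2.14 m, r₂ = 1.66 m, r₃ = 2.17 m, r₄ = 0.563 m.
V = k[(7.83×10⁻⁹)/(2.14) + (2.28×10⁻⁹)/(1.66) + (-8.83×10⁻⁹)/(2.17) + (-3.50×10⁻⁹)/(0.563)] = -47.2 V.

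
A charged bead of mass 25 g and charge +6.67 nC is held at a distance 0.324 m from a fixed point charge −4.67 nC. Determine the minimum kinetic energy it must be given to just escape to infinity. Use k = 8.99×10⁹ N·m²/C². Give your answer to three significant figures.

To just escape, total mechanical energy must reach zero at infinity: ½mv²_min + U = 0, so ½mv²_min = −U = |kQq|/r.
|U| = |kQq|/r = (8.99×10⁹ N·m²/C²)(4.67×10⁻⁹)(6.67×10⁻⁹)/(0.324) = 8.64×10⁻⁷ J.

8.64×10⁻⁷ J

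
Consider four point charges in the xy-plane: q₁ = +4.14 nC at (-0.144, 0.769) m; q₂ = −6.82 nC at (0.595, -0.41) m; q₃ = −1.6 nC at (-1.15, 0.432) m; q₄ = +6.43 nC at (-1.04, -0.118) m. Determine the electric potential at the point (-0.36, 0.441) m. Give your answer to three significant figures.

The total potential is the scalar sum of each charge's contribution, V = Σ kqᵢ/rᵢ.
Distances from the field point to each charge: r₁ = 0.393 m, r₂ = 1.28 m, r₃ = 0.790 m, r₄ = 0.880 m.
V = k[(4.14×10⁻⁹)/(0.393) + (-6.82×10⁻⁹)/(1.28) + (-1.60×10⁻⁹)/(0.790) + (6.43×10⁻⁹)/(0.880)] = 94.3 V.

94.3 V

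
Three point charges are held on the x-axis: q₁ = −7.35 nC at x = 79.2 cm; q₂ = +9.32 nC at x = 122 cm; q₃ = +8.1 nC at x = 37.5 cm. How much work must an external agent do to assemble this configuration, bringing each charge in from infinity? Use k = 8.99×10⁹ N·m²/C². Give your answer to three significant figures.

The assembly work is the sum of pairwise potential energies, U = Σ_{i<j} kqᵢqⱼ/rᵢⱼ.
Pair separations: r₁₂ = 0.428 m, r₁₃ = 0.417 m, r₂₃ = 0.845 m.
U = (-1.44×10⁻⁶) + (-1.28×10⁻⁶) + (8.03×10⁻⁷) = -1.92×10⁻⁶ J.

-1.92×10⁻⁶ J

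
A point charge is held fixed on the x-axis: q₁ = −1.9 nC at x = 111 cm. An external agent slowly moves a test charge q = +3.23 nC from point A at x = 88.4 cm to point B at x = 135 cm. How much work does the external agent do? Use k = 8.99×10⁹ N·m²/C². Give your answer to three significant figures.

For quasistatic motion the external work equals the change in potential energy: W_ext = qΔV = q(V_B − V_A).
At A: distance to the source charge is 0.226 m; V_A = kq₁/r = -75.6 V.
At B: distance to the source charge is 0.240 m; V_B = kq₁/r = -71.2 V.
ΔV = V_B − V_A = 4.41 V.
W_ext = qΔV = (3.23×10⁻⁹ C)(4.41 V) = 1.42×10⁻⁸ J.

1.42×10⁻⁸ J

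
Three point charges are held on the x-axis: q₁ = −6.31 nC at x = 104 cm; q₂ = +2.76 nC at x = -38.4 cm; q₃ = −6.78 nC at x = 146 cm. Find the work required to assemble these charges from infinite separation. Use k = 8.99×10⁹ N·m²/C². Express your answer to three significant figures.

7.15×10⁻⁷ J

The assembly work is the sum of pairwise potential energies, U = Σ_{i<j} kqᵢqⱼ/rᵢⱼ.
Pair separations: r₁₂ = 1.42 m, r₁₃ = 0.420 m, r₂₃ = 1.84 m.
U = (-1.10×10⁻⁷) + (9.16×10⁻⁷) + (-9.12×10⁻⁸) = 7.15×10⁻⁷ J.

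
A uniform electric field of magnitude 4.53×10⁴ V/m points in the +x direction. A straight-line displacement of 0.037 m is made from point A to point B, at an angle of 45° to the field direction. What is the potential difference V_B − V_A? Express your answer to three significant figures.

-1190 V

Only the component of displacement along E changes the potential: ΔV = −E·d·cosθ.
ΔV = −(4.53×10⁴ V/m)(0.0370 m)cos45° = -1190 V.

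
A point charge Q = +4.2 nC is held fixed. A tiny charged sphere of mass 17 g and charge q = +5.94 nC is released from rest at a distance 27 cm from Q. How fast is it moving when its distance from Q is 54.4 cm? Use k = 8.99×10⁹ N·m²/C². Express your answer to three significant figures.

Only the electrostatic force acts, so mechanical energy is conserved: ½mv² = U₁ − U₂ = kQq(1/r₁ − 1/r₂).
U₁ − U₂ = (8.99×10⁹ N·m²/C²)(4.20×10⁻⁹ C)(5.94×10⁻⁹ C)(1/0.270 − 1/0.544) = 4.18×10⁻⁷ J.
v = √(2·4.18×10⁻⁷/0.0170) = 7.02×10⁻³ m/s.

7.02×10⁻³ m/s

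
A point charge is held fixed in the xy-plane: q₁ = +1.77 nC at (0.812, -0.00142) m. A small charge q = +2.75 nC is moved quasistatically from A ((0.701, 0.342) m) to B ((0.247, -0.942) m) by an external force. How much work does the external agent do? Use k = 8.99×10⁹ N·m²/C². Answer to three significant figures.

For quasistatic motion the external work equals the change in potential energy: W_ext = qΔV = q(V_B − V_A).
At A: distance to the source charge is 0.361 m; V_A = kq₁/r = 44.1 V.
At B: distance to the source charge is 1.10 m; V_B = kq₁/r = 14.5 V.
ΔV = V_B − V_A = -29.6 V.
W_ext = qΔV = (2.75×10⁻⁹ C)(-29.6 V) = -8.14×10⁻⁸ J.

-8.14×10⁻⁸ J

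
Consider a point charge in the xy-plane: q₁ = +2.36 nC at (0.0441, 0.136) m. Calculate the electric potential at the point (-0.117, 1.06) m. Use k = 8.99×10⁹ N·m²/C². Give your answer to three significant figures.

22.6 V

Electric potential is a scalar, so the contributions from each charge add algebraically: V = Σ kqᵢ/rᵢ.
Distances from the field point to each charge: r₁ = 0.938 m.
V = k[(2.36×10⁻⁹)/(0.938)] = 22.6 V.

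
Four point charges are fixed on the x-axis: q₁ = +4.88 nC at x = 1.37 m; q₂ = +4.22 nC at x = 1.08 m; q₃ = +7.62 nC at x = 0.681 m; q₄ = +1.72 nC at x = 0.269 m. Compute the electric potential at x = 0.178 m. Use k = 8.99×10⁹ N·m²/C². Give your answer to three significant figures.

Electric potential is a scalar, so the contributions from each charge add algebraically: V = Σ kqᵢ/rᵢ.
Distances from the field point to each charge: r₁ = 1.19 m, r₂ = 0.902 m, r₃ = 0.503 m, r₄ = 0.0910 m.
V = k[(4.88×10⁻⁹)/(1.19) + (4.22×10⁻⁹)/(0.902) + (7.62×10⁻⁹)/(0.503) + (1.72×10⁻⁹)/(0.0910)] = 385 V.

385 V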